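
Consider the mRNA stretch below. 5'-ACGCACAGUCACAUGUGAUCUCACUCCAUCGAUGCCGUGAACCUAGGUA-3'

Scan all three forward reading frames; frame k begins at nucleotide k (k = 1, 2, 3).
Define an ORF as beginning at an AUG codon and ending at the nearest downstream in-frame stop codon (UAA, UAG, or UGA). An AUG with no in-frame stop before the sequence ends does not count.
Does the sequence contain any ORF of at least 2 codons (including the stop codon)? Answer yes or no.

yes

Frame 1: ACG CAC AGU CAC AUG UGA UCU CAC UCC AUC GAU GCC GUG AAC CUA GGU — AUG at 13, stop UGA at 16 → 6 nt.
Frame 2: CGC ACA GUC ACA UGU GAU CUC ACU CCA UCG AUG CCG UGA ACC UAG GUA — AUG at 32, stop UGA at 38 → 9 nt.
Frame 3: GCA CAG UCA CAU GUG AUC UCA CUC CAU CGA UGC CGU GAA CCU AGG — no AUG→stop ORF.
Frame 1 has an ORF of 2 codons (positions 13–18) ≥ 2, so yes.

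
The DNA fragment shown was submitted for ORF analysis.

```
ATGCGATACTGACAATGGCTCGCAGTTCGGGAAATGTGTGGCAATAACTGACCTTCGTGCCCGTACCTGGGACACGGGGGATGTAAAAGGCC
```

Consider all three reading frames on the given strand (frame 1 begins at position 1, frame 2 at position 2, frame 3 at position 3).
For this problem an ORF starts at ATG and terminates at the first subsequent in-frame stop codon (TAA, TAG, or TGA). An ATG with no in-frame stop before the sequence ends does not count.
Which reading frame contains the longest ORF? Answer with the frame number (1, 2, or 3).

3

Frame 1: ATG CGA TAC TGA CAA TGG CTC GCA GTT CGG GAA ATG TGT GGC AAT AAC TGA CCT TCG TGC CCG TAC CTG GGA CAC GGG GGA TGT AAA AGG — ATG at 1, stop TGA at 10 → 12 nt; ATG at 34, stop TGA at 49 → 18 nt.
Frame 2: TGC GAT ACT GAC AAT GGC TCG CAG TTC GGG AAA TGT GTG GCA ATA ACT GAC CTT CGT GCC CGT ACC TGG GAC ACG GGG GAT GTA AAA GGC — no ATG→stop ORF.
Frame 3: GCG ATA CTG ACA ATG GCT CGC AGT TCG GGA AAT GTG TGG CAA TAA CTG ACC TTC GTG CCC GTA CCT GGG ACA CGG GGG ATG TAA AAG GCC — ATG at 15, stop TAA at 45 → 33 nt; ATG at 81, stop TAA at 84 → 6 nt.
Longest ORF is 33 nt in frame 3 (positions 15–47).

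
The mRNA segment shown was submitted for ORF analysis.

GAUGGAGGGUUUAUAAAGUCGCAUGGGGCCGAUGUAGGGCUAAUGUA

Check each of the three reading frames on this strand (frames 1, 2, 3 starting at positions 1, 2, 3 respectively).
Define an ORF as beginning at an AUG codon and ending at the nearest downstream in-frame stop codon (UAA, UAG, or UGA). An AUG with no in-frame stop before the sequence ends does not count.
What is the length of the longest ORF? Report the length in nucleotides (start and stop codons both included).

15

Frame 1: GAU GGA GGG UUU AUA AAG UCG CAU GGG GCC GAU GUA GGG CUA AUG — no AUG→stop ORF.
Frame 2: AUG GAG GGU UUA UAA AGU CGC AUG GGG CCG AUG UAG GGC UAA UGU — AUG at 2, stop UAA at 14 → 15 nt; AUG at 23, stop UAG at 35 → 15 nt; AUG at 32, stop UAG at 35 → 6 nt.
Frame 3: UGG AGG GUU UAU AAA GUC GCA UGG GGC CGA UGU AGG GCU AAU GUA — no AUG→stop ORF.
Longest: frame 2, positions 2–16, 15 nt = 5 codons = 4 aa. → 15 nucleotides.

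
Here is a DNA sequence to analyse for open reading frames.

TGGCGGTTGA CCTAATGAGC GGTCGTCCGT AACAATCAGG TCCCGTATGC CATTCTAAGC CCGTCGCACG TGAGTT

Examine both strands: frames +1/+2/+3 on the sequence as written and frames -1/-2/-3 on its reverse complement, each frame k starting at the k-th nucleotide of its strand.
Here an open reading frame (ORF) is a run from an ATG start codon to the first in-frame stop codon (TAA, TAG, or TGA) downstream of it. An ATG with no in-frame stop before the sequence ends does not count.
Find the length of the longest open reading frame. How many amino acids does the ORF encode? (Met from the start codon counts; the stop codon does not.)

5

Reverse complement (5'→3'): AACTCACGTGCGACGGGCTTAGAATGGCATACGGGACCTGATTGTTACGGACGACCGCTCATTAGGTCAACCGCCA
Frame +1: TGG CGG TTG ACC TAA TGA GCG GTC GTC CGT AAC AAT CAG GTC CCG TAT GCC ATT CTA AGC CCG TCG CAC GTG AGT — no ATG→stop ORF.
Frame +2: GGC GGT TGA CCT AAT GAG CGG TCG TCC GTA ACA ATC AGG TCC CGT ATG CCA TTC TAA GCC CGT CGC ACG TGA GTT — ATG at 47, stop TAA at 56 → 12 nt.
Frame +3: GCG GTT GAC CTA ATG AGC GGT CGT CCG TAA CAA TCA GGT CCC GTA TGC CAT TCT AAG CCC GTC GCA CGT GAG — ATG at 15, stop TAA at 30 → 18 nt.
Frame -1: AAC TCA CGT GCG ACG GGC TTA GAA TGG CAT ACG GGA CCT GAT TGT TAC GGA CGA CCG CTC ATT AGG TCA ACC GCC — no ATG→stop ORF.
Frame -2: ACT CAC GTG CGA CGG GCT TAG AAT GGC ATA CGG GAC CTG ATT GTT ACG GAC GAC CGC TCA TTA GGT CAA CCG CCA — no ATG→stop ORF.
Frame -3: CTC ACG TGC GAC GGG CTT AGA ATG GCA TAC GGG ACC TGA TTG TTA CGG ACG ACC GCT CAT TAG GTC AAC CGC — ATG at 24, stop TGA at 39 → 18 nt.
Longest: frame +3, positions 15–32, 18 nt = 6 codons = 5 aa. → 5 amino acids.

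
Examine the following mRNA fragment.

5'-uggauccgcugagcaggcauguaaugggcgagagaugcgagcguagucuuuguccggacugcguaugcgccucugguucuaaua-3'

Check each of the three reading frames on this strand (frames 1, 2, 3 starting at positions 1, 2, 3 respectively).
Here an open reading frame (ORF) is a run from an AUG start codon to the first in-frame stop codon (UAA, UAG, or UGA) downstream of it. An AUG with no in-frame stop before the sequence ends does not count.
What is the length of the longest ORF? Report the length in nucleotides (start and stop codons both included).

18

Frame 1: UGG AUC CGC UGA GCA GGC AUG UAA UGG GCG AGA GAU GCG AGC GUA GUC UUU GUC CGG ACU GCG UAU GCG CCU CUG GUU CUA AUA — AUG at 19, stop UAA at 22 → 6 nt.
Frame 2: GGA UCC GCU GAG CAG GCA UGU AAU GGG CGA GAG AUG CGA GCG UAG UCU UUG UCC GGA CUG CGU AUG CGC CUC UGG UUC UAA — AUG at 35, stop UAG at 44 → 12 nt; AUG at 65, stop UAA at 80 → 18 nt.
Frame 3: GAU CCG CUG AGC AGG CAU GUA AUG GGC GAG AGA UGC GAG CGU AGU CUU UGU CCG GAC UGC GUA UGC GCC UCU GGU UCU AAU — no AUG→stop ORF.
Longest: frame 2, positions 65–82, 18 nt = 6 codons = 5 aa. → 18 nucleotides.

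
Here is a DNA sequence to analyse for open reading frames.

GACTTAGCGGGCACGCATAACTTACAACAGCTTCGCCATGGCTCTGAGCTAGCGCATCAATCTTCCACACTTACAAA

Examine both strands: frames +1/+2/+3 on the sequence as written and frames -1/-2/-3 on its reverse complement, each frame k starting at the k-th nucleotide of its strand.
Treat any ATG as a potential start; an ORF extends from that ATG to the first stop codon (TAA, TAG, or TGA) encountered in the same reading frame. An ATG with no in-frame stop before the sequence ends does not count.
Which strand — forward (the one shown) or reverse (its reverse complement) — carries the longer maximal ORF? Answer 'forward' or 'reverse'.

Reverse complement (5'→3'): TTTGTAAGTGTGGAAGATTGATGCGCTAGCTCAGAGCCATGGCGAAGCTGTTGTAAGTTATGCGTGCCCGCTAAGTC
Frame +1: GAC TTA GCG GGC ACG CAT AAC TTA CAA CAG CTT CGC CAT GGC TCT GAG CTA GCG CAT CAA TCT TCC ACA CTT ACA — no ATG→stop ORF.
Frame +2: ACT TAG CGG GCA CGC ATA ACT TAC AAC AGC TTC GCC ATG GCT CTG AGC TAG CGC ATC AAT CTT CCA CAC TTA CAA — ATG at 38, stop TAG at 50 → 15 nt.
Frame +3: CTT AGC GGG CAC GCA TAA CTT ACA ACA GCT TCG CCA TGG CTC TGA GCT AGC GCA TCA ATC TTC CAC ACT TAC AAA — no ATG→stop ORF.
Frame -1: TTT GTA AGT GTG GAA GAT TGA TGC GCT AGC TCA GAG CCA TGG CGA AGC TGT TGT AAG TTA TGC GTG CCC GCT AAG — no ATG→stop ORF.
Frame -2: TTG TAA GTG TGG AAG ATT GAT GCG CTA GCT CAG AGC CAT GGC GAA GCT GTT GTA AGT TAT GCG TGC CCG CTA AGT — no ATG→stop ORF.
Frame -3: TGT AAG TGT GGA AGA TTG ATG CGC TAG CTC AGA GCC ATG GCG AAG CTG TTG TAA GTT ATG CGT GCC CGC TAA GTC — ATG at 21, stop TAG at 27 → 9 nt; ATG at 39, stop TAA at 54 → 18 nt; ATG at 60, stop TAA at 72 → 15 nt.
Forward-strand max 15 nt; reverse-strand max 18 nt. The reverse strand has the longer ORF.

reverse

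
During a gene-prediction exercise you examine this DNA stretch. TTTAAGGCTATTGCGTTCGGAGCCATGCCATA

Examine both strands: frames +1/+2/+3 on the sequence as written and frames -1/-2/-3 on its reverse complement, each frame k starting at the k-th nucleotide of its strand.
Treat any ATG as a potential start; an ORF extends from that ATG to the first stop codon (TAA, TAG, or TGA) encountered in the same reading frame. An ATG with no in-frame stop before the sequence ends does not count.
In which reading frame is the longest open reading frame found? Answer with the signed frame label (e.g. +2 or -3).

-2

Reverse complement (5'→3'): TATGGCATGGCTCCGAACGCAATAGCCTTAAA
Frame +1: TTT AAG GCT ATT GCG TTC GGA GCC ATG CCA — no ATG→stop ORF.
Frame +2: TTA AGG CTA TTG CGT TCG GAG CCA TGC CAT — no ATG→stop ORF.
Frame +3: TAA GGC TAT TGC GTT CGG AGC CAT GCC ATA — no ATG→stop ORF.
Frame -1: TAT GGC ATG GCT CCG AAC GCA ATA GCC TTA — no ATG→stop ORF.
Frame -2: ATG GCA TGG CTC CGA ACG CAA TAG CCT TAA — ATG at 2, stop TAG at 23 → 24 nt.
Frame -3: TGG CAT GGC TCC GAA CGC AAT AGC CTT AAA — no ATG→stop ORF.
Longest ORF is 24 nt in frame -2 (positions 2–25).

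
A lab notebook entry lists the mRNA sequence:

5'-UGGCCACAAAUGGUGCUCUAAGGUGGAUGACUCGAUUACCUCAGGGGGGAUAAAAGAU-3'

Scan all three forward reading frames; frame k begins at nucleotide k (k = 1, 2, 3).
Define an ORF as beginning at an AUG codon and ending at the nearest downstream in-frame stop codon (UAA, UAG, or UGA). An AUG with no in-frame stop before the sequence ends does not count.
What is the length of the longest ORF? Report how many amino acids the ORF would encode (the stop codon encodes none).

Frame 1: UGG CCA CAA AUG GUG CUC UAA GGU GGA UGA CUC GAU UAC CUC AGG GGG GAU AAA AGA — AUG at 10, stop UAA at 19 → 12 nt.
Frame 2: GGC CAC AAA UGG UGC UCU AAG GUG GAU GAC UCG AUU ACC UCA GGG GGG AUA AAA GAU — no AUG→stop ORF.
Frame 3: GCC ACA AAU GGU GCU CUA AGG UGG AUG ACU CGA UUA CCU CAG GGG GGA UAA AAG — AUG at 27, stop UAA at 51 → 27 nt.
Longest: frame 3, positions 27–53, 27 nt = 9 codons = 8 aa. → 8 amino acids.

8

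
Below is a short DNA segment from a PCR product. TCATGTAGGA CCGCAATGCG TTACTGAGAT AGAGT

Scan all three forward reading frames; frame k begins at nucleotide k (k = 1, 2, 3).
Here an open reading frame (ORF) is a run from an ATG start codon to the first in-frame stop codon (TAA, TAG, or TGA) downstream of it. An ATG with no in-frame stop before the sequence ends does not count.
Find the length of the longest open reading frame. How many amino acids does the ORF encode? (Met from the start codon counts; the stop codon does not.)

Frame 1: TCA TGT AGG ACC GCA ATG CGT TAC TGA GAT AGA — ATG at 16, stop TGA at 25 → 12 nt.
Frame 2: CAT GTA GGA CCG CAA TGC GTT ACT GAG ATA GAG — no ATG→stop ORF.
Frame 3: ATG TAG GAC CGC AAT GCG TTA CTG AGA TAG AGT — ATG at 3, stop TAG at 6 → 6 nt.
Longest: frame 1, positions 16–27, 12 nt = 4 codons = 3 aa. → 3 amino acids.

3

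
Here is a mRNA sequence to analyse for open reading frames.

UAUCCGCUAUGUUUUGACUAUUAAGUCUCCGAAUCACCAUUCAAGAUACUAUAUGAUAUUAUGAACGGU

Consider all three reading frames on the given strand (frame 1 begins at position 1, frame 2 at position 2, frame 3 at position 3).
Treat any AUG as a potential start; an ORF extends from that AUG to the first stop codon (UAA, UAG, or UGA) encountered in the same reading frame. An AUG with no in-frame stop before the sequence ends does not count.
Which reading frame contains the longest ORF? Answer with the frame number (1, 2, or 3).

2

Frame 1: UAU CCG CUA UGU UUU GAC UAU UAA GUC UCC GAA UCA CCA UUC AAG AUA CUA UAU GAU AUU AUG AAC GGU — no AUG→stop ORF.
Frame 2: AUC CGC UAU GUU UUG ACU AUU AAG UCU CCG AAU CAC CAU UCA AGA UAC UAU AUG AUA UUA UGA ACG — AUG at 53, stop UGA at 62 → 12 nt.
Frame 3: UCC GCU AUG UUU UGA CUA UUA AGU CUC CGA AUC ACC AUU CAA GAU ACU AUA UGA UAU UAU GAA CGG — AUG at 9, stop UGA at 15 → 9 nt.
Longest ORF is 12 nt in frame 2 (positions 53–64).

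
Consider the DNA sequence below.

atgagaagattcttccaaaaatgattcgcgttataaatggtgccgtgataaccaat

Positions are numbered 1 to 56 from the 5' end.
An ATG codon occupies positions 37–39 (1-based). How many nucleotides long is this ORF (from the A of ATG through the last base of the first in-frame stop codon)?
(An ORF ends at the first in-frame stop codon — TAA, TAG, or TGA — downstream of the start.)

12

Codons from position 37: ATG (37–39), GTG (40–42), CCG (43–45), TGA (46–48).
TGA is the first in-frame stop; ORF spans 37–48, 12 nucleotides.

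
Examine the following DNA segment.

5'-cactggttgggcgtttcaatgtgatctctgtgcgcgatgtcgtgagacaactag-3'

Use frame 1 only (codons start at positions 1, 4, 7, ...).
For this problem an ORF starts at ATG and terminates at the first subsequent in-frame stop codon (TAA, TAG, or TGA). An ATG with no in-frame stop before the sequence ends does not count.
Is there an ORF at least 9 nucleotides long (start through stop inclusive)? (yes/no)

yes

Frame 1: CAC TGG TTG GGC GTT TCA ATG TGA TCT CTG TGC GCG ATG TCG TGA GAC AAC TAG — ATG at 19, stop TGA at 22 → 6 nt; ATG at 37, stop TGA at 43 → 9 nt.
Frame 1 has an ORF of 9 nucleotides (positions 37–45) ≥ 9, so yes.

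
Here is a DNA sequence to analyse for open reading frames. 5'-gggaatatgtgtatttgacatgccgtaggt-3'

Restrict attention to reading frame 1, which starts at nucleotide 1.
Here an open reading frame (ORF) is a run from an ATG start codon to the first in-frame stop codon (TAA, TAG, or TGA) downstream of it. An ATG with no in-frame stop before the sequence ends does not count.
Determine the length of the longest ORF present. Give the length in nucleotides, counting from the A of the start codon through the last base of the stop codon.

12

Frame 1: GGG AAT ATG TGT ATT TGA CAT GCC GTA GGT — ATG at 7, stop TGA at 16 → 12 nt.
Longest: frame 1, positions 7–18, 12 nt = 4 codons = 3 aa. → 12 nucleotides.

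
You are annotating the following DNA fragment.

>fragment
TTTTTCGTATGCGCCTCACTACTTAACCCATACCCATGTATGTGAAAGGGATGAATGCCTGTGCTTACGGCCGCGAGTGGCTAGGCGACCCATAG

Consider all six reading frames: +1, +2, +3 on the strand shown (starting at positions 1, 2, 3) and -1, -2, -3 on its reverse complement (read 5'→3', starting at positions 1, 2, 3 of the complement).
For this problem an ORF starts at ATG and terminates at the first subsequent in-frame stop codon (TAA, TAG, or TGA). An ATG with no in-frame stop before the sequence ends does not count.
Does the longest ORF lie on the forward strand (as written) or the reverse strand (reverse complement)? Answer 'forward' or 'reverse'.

Reverse complement (5'→3'): CTATGGGTCGCCTAGCCACTCGCGGCCGTAAGCACAGGCATTCATCCCTTTCACATACATGGGTATGGGTTAAGTAGTGAGGCGCATACGAAAAA
Frame +1: TTT TTC GTA TGC GCC TCA CTA CTT AAC CCA TAC CCA TGT ATG TGA AAG GGA TGA ATG CCT GTG CTT ACG GCC GCG AGT GGC TAG GCG ACC CAT — ATG at 40, stop TGA at 43 → 6 nt; ATG at 55, stop TAG at 82 → 30 nt.
Frame +2: TTT TCG TAT GCG CCT CAC TAC TTA ACC CAT ACC CAT GTA TGT GAA AGG GAT GAA TGC CTG TGC TTA CGG CCG CGA GTG GCT AGG CGA CCC ATA — no ATG→stop ORF.
Frame +3: TTT CGT ATG CGC CTC ACT ACT TAA CCC ATA CCC ATG TAT GTG AAA GGG ATG AAT GCC TGT GCT TAC GGC CGC GAG TGG CTA GGC GAC CCA TAG — ATG at 9, stop TAA at 24 → 18 nt; ATG at 36, stop TAG at 93 → 60 nt; ATG at 51, stop TAG at 93 → 45 nt.
Frame -1: CTA TGG GTC GCC TAG CCA CTC GCG GCC GTA AGC ACA GGC ATT CAT CCC TTT CAC ATA CAT GGG TAT GGG TTA AGT AGT GAG GCG CAT ACG AAA — no ATG→stop ORF.
Frame -2: TAT GGG TCG CCT AGC CAC TCG CGG CCG TAA GCA CAG GCA TTC ATC CCT TTC ACA TAC ATG GGT ATG GGT TAA GTA GTG AGG CGC ATA CGA AAA — ATG at 59, stop TAA at 71 → 15 nt; ATG at 65, stop TAA at 71 → 9 nt.
Frame -3: ATG GGT CGC CTA GCC ACT CGC GGC CGT AAG CAC AGG CAT TCA TCC CTT TCA CAT ACA TGG GTA TGG GTT AAG TAG TGA GGC GCA TAC GAA AAA — ATG at 3, stop TAG at 75 → 75 nt.
Forward-strand max 60 nt; reverse-strand max 75 nt. The reverse strand has the longer ORF.

reverse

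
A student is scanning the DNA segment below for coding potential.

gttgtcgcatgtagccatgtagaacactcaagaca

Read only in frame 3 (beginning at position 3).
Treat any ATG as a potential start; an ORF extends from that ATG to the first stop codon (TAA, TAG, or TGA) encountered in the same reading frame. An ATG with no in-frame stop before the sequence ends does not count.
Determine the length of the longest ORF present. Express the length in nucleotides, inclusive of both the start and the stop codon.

6

Frame 3: TGT CGC ATG TAG CCA TGT AGA ACA CTC AAG ACA — ATG at 9, stop TAG at 12 → 6 nt.
Longest: frame 3, positions 9–14, 6 nt = 2 codons = 1 aa. → 6 nucleotides.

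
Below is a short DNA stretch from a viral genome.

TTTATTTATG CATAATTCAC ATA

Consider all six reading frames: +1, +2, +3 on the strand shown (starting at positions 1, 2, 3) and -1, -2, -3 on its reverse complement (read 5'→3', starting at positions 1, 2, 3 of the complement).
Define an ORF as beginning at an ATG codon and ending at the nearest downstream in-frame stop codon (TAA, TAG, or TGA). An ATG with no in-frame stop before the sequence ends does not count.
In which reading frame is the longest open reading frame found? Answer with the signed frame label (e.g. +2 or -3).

-2

Reverse complement (5'→3'): TATGTGAATTATGCATAAATAAA
Frame +1: TTT ATT TAT GCA TAA TTC ACA — no ATG→stop ORF.
Frame +2: TTA TTT ATG CAT AAT TCA CAT — no ATG→stop ORF.
Frame +3: TAT TTA TGC ATA ATT CAC ATA — no ATG→stop ORF.
Frame -1: TAT GTG AAT TAT GCA TAA ATA — no ATG→stop ORF.
Frame -2: ATG TGA ATT ATG CAT AAA TAA — ATG at 2, stop TGA at 5 → 6 nt; ATG at 11, stop TAA at 20 → 12 nt.
Frame -3: TGT GAA TTA TGC ATA AAT AAA — no ATG→stop ORF.
Longest ORF is 12 nt in frame -2 (positions 11–22).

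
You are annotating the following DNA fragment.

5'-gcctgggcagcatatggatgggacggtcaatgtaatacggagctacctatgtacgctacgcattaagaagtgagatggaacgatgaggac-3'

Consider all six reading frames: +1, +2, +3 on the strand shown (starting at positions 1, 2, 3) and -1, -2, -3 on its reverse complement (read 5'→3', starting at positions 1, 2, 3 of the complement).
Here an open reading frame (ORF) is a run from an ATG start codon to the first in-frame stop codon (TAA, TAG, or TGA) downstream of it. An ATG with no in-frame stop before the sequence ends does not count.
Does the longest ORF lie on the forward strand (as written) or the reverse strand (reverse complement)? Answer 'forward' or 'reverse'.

forward

Reverse complement (5'→3'): GTCCTCATCGTTCCATCTCACTTCTTAATGCGTAGCGTACATAGGTAGCTCCGTATTACATTGACCGTCCCATCCATATGCTGCCCAGGC
Frame +1: GCC TGG GCA GCA TAT GGA TGG GAC GGT CAA TGT AAT ACG GAG CTA CCT ATG TAC GCT ACG CAT TAA GAA GTG AGA TGG AAC GAT GAG GAC — ATG at 49, stop TAA at 64 → 18 nt.
Frame +2: CCT GGG CAG CAT ATG GAT GGG ACG GTC AAT GTA ATA CGG AGC TAC CTA TGT ACG CTA CGC ATT AAG AAG TGA GAT GGA ACG ATG AGG — ATG at 14, stop TGA at 71 → 60 nt.
Frame +3: CTG GGC AGC ATA TGG ATG GGA CGG TCA ATG TAA TAC GGA GCT ACC TAT GTA CGC TAC GCA TTA AGA AGT GAG ATG GAA CGA TGA GGA — ATG at 18, stop TAA at 33 → 18 nt; ATG at 30, stop TAA at 33 → 6 nt; ATG at 75, stop TGA at 84 → 12 nt.
Frame -1: GTC CTC ATC GTT CCA TCT CAC TTC TTA ATG CGT AGC GTA CAT AGG TAG CTC CGT ATT ACA TTG ACC GTC CCA TCC ATA TGC TGC CCA GGC — ATG at 28, stop TAG at 46 → 21 nt.
Frame -2: TCC TCA TCG TTC CAT CTC ACT TCT TAA TGC GTA GCG TAC ATA GGT AGC TCC GTA TTA CAT TGA CCG TCC CAT CCA TAT GCT GCC CAG — no ATG→stop ORF.
Frame -3: CCT CAT CGT TCC ATC TCA CTT CTT AAT GCG TAG CGT ACA TAG GTA GCT CCG TAT TAC ATT GAC CGT CCC ATC CAT ATG CTG CCC AGG — no ATG→stop ORF.
Forward-strand max 60 nt; reverse-strand max 21 nt. The forward strand has the longer ORF.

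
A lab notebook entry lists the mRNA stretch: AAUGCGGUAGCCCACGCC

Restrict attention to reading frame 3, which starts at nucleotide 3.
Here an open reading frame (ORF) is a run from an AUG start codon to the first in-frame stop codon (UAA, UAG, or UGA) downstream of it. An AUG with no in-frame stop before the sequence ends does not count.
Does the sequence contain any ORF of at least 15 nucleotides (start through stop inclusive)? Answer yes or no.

Frame 3: UGC GGU AGC CCA CGC — no AUG→stop ORF.
Largest ORF found is 0 nucleotides < 15, so no.

no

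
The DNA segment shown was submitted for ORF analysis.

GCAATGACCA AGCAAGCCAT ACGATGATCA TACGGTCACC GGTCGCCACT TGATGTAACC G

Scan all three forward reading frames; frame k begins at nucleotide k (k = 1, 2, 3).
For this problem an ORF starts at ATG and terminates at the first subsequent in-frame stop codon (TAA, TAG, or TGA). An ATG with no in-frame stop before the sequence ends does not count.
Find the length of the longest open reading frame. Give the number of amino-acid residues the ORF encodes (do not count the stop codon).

Frame 1: GCA ATG ACC AAG CAA GCC ATA CGA TGA TCA TAC GGT CAC CGG TCG CCA CTT GAT GTA ACC — ATG at 4, stop TGA at 25 → 24 nt.
Frame 2: CAA TGA CCA AGC AAG CCA TAC GAT GAT CAT ACG GTC ACC GGT CGC CAC TTG ATG TAA CCG — ATG at 53, stop TAA at 56 → 6 nt.
Frame 3: AAT GAC CAA GCA AGC CAT ACG ATG ATC ATA CGG TCA CCG GTC GCC ACT TGA TGT AAC — ATG at 24, stop TGA at 51 → 30 nt.
Longest: frame 3, positions 24–53, 30 nt = 10 codons = 9 aa. → 9 amino acids.

9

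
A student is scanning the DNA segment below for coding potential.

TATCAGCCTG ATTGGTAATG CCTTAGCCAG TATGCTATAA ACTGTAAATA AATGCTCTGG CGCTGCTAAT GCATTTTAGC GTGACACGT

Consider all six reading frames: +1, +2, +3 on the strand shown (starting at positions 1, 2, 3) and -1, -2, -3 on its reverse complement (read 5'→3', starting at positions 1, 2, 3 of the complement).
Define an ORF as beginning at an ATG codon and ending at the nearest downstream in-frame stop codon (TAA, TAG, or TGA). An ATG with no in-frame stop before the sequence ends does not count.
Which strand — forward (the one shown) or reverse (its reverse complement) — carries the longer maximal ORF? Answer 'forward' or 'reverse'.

Reverse complement (5'→3'): ACGTGTCACGCTAAAATGCATTAGCAGCGCCAGAGCATTTATTTACAGTTTATAGCATACTGGCTAAGGCATTACCAATCAGGCTGATA
Frame +1: TAT CAG CCT GAT TGG TAA TGC CTT AGC CAG TAT GCT ATA AAC TGT AAA TAA ATG CTC TGG CGC TGC TAA TGC ATT TTA GCG TGA CAC — ATG at 52, stop TAA at 67 → 18 nt.
Frame +2: ATC AGC CTG ATT GGT AAT GCC TTA GCC AGT ATG CTA TAA ACT GTA AAT AAA TGC TCT GGC GCT GCT AAT GCA TTT TAG CGT GAC ACG — ATG at 32, stop TAA at 38 → 9 nt.
Frame +3: TCA GCC TGA TTG GTA ATG CCT TAG CCA GTA TGC TAT AAA CTG TAA ATA AAT GCT CTG GCG CTG CTA ATG CAT TTT AGC GTG ACA CGT — ATG at 18, stop TAG at 24 → 9 nt.
Frame -1: ACG TGT CAC GCT AAA ATG CAT TAG CAG CGC CAG AGC ATT TAT TTA CAG TTT ATA GCA TAC TGG CTA AGG CAT TAC CAA TCA GGC TGA — ATG at 16, stop TAG at 22 → 9 nt.
Frame -2: CGT GTC ACG CTA AAA TGC ATT AGC AGC GCC AGA GCA TTT ATT TAC AGT TTA TAG CAT ACT GGC TAA GGC ATT ACC AAT CAG GCT GAT — no ATG→stop ORF.
Frame -3: GTG TCA CGC TAA AAT GCA TTA GCA GCG CCA GAG CAT TTA TTT ACA GTT TAT AGC ATA CTG GCT AAG GCA TTA CCA ATC AGG CTG ATA — no ATG→stop ORF.
Forward-strand max 18 nt; reverse-strand max 9 nt. The forward strand has the longer ORF.

forward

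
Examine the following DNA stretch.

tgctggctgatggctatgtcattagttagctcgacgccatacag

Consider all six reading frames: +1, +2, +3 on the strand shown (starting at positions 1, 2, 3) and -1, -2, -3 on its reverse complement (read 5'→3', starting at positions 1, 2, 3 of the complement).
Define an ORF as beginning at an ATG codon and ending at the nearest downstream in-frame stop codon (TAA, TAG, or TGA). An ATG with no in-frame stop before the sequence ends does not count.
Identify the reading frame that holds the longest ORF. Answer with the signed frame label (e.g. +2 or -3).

-2

Reverse complement (5'→3'): CTGTATGGCGTCGAGCTAACTAATGACATAGCCATCAGCCAGCA
Frame +1: TGC TGG CTG ATG GCT ATG TCA TTA GTT AGC TCG ACG CCA TAC — no ATG→stop ORF.
Frame +2: GCT GGC TGA TGG CTA TGT CAT TAG TTA GCT CGA CGC CAT ACA — no ATG→stop ORF.
Frame +3: CTG GCT GAT GGC TAT GTC ATT AGT TAG CTC GAC GCC ATA CAG — no ATG→stop ORF.
Frame -1: CTG TAT GGC GTC GAG CTA ACT AAT GAC ATA GCC ATC AGC CAG — no ATG→stop ORF.
Frame -2: TGT ATG GCG TCG AGC TAA CTA ATG ACA TAG CCA TCA GCC AGC — ATG at 5, stop TAA at 17 → 15 nt; ATG at 23, stop TAG at 29 → 9 nt.
Frame -3: GTA TGG CGT CGA GCT AAC TAA TGA CAT AGC CAT CAG CCA GCA — no ATG→stop ORF.
Longest ORF is 15 nt in frame -2 (positions 5–19).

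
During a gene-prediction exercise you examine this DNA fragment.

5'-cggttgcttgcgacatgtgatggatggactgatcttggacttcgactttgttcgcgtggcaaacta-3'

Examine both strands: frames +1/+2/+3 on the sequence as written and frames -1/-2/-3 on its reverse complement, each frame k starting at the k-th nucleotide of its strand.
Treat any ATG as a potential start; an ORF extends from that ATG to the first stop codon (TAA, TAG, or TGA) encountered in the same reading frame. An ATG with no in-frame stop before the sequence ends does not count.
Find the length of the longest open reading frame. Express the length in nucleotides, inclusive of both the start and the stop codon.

9

Reverse complement (5'→3'): TAGTTTGCCACGCGAACAAAGTCGAAGTCCAAGATCAGTCCATCCATCACATGTCGCAAGCAACCG
Frame +1: CGG TTG CTT GCG ACA TGT GAT GGA TGG ACT GAT CTT GGA CTT CGA CTT TGT TCG CGT GGC AAA CTA — no ATG→stop ORF.
Frame +2: GGT TGC TTG CGA CAT GTG ATG GAT GGA CTG ATC TTG GAC TTC GAC TTT GTT CGC GTG GCA AAC — no ATG→stop ORF.
Frame +3: GTT GCT TGC GAC ATG TGA TGG ATG GAC TGA TCT TGG ACT TCG ACT TTG TTC GCG TGG CAA ACT — ATG at 15, stop TGA at 18 → 6 nt; ATG at 24, stop TGA at 30 → 9 nt.
Frame -1: TAG TTT GCC ACG CGA ACA AAG TCG AAG TCC AAG ATC AGT CCA TCC ATC ACA TGT CGC AAG CAA CCG — no ATG→stop ORF.
Frame -2: AGT TTG CCA CGC GAA CAA AGT CGA AGT CCA AGA TCA GTC CAT CCA TCA CAT GTC GCA AGC AAC — no ATG→stop ORF.
Frame -3: GTT TGC CAC GCG AAC AAA GTC GAA GTC CAA GAT CAG TCC ATC CAT CAC ATG TCG CAA GCA ACC — no ATG→stop ORF.
Longest: frame +3, positions 24–32, 9 nt = 3 codons = 2 aa. → 9 nucleotides.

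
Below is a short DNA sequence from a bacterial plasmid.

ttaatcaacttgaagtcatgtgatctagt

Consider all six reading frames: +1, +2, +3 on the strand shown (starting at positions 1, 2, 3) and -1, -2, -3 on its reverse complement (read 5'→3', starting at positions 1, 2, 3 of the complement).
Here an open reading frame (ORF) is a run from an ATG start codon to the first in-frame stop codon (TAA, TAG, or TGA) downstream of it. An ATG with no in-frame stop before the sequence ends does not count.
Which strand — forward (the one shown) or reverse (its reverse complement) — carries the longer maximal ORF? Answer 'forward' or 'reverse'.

reverse

Reverse complement (5'→3'): ACTAGATCACATGACTTCAAGTTGATTAA
Frame +1: TTA ATC AAC TTG AAG TCA TGT GAT CTA — no ATG→stop ORF.
Frame +2: TAA TCA ACT TGA AGT CAT GTG ATC TAG — no ATG→stop ORF.
Frame +3: AAT CAA CTT GAA GTC ATG TGA TCT AGT — ATG at 18, stop TGA at 21 → 6 nt.
Frame -1: ACT AGA TCA CAT GAC TTC AAG TTG ATT — no ATG→stop ORF.
Frame -2: CTA GAT CAC ATG ACT TCA AGT TGA TTA — ATG at 11, stop TGA at 23 → 15 nt.
Frame -3: TAG ATC ACA TGA CTT CAA GTT GAT TAA — no ATG→stop ORF.
Forward-strand max 6 nt; reverse-strand max 15 nt. The reverse strand has the longer ORF.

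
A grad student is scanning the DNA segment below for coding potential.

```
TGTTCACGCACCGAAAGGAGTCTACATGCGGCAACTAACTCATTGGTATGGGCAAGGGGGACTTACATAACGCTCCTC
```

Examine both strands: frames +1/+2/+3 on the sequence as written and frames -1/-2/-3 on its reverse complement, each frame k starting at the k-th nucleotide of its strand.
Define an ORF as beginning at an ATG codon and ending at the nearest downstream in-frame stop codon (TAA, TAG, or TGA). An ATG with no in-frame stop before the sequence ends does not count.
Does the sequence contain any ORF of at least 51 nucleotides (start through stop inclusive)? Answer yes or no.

no

Reverse complement (5'→3'): GAGGAGCGTTATGTAAGTCCCCCTTGCCCATACCAATGAGTTAGTTGCCGCATGTAGACTCCTTTCGGTGCGTGAACA
Frame +1: TGT TCA CGC ACC GAA AGG AGT CTA CAT GCG GCA ACT AAC TCA TTG GTA TGG GCA AGG GGG ACT TAC ATA ACG CTC CTC — no ATG→stop ORF.
Frame +2: GTT CAC GCA CCG AAA GGA GTC TAC ATG CGG CAA CTA ACT CAT TGG TAT GGG CAA GGG GGA CTT ACA TAA CGC TCC — ATG at 26, stop TAA at 68 → 45 nt.
Frame +3: TTC ACG CAC CGA AAG GAG TCT ACA TGC GGC AAC TAA CTC ATT GGT ATG GGC AAG GGG GAC TTA CAT AAC GCT CCT — no ATG→stop ORF.
Frame -1: GAG GAG CGT TAT GTA AGT CCC CCT TGC CCA TAC CAA TGA GTT AGT TGC CGC ATG TAG ACT CCT TTC GGT GCG TGA ACA — ATG at 52, stop TAG at 55 → 6 nt.
Frame -2: AGG AGC GTT ATG TAA GTC CCC CTT GCC CAT ACC AAT GAG TTA GTT GCC GCA TGT AGA CTC CTT TCG GTG CGT GAA — ATG at 11, stop TAA at 14 → 6 nt.
Frame -3: GGA GCG TTA TGT AAG TCC CCC TTG CCC ATA CCA ATG AGT TAG TTG CCG CAT GTA GAC TCC TTT CGG TGC GTG AAC — ATG at 36, stop TAG at 42 → 9 nt.
Largest ORF found is 45 nucleotides < 51, so no.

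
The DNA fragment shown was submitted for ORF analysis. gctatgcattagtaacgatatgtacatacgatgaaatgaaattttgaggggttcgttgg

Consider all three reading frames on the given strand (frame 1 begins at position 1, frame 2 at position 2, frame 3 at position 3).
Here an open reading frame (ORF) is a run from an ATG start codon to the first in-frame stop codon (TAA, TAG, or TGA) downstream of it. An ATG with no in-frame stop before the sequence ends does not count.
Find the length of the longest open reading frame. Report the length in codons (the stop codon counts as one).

5

Frame 1: GCT ATG CAT TAG TAA CGA TAT GTA CAT ACG ATG AAA TGA AAT TTT GAG GGG TTC GTT — ATG at 4, stop TAG at 10 → 9 nt; ATG at 31, stop TGA at 37 → 9 nt.
Frame 2: CTA TGC ATT AGT AAC GAT ATG TAC ATA CGA TGA AAT GAA ATT TTG AGG GGT TCG TTG — ATG at 20, stop TGA at 32 → 15 nt.
Frame 3: TAT GCA TTA GTA ACG ATA TGT ACA TAC GAT GAA ATG AAA TTT TGA GGG GTT CGT TGG — ATG at 36, stop TGA at 45 → 12 nt.
Longest: frame 2, positions 20–34, 15 nt = 5 codons = 4 aa. → 5 codons.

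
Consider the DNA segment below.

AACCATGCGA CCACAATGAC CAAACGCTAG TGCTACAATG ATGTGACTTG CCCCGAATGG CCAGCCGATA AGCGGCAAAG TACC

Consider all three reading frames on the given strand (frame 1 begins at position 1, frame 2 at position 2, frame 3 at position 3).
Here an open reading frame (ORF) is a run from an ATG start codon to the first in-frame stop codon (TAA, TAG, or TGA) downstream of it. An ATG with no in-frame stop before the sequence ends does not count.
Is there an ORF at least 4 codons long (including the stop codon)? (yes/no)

Frame 1: AAC CAT GCG ACC ACA ATG ACC AAA CGC TAG TGC TAC AAT GAT GTG ACT TGC CCC GAA TGG CCA GCC GAT AAG CGG CAA AGT ACC — ATG at 16, stop TAG at 28 → 15 nt.
Frame 2: ACC ATG CGA CCA CAA TGA CCA AAC GCT AGT GCT ACA ATG ATG TGA CTT GCC CCG AAT GGC CAG CCG ATA AGC GGC AAA GTA — ATG at 5, stop TGA at 17 → 15 nt; ATG at 38, stop TGA at 44 → 9 nt; ATG at 41, stop TGA at 44 → 6 nt.
Frame 3: CCA TGC GAC CAC AAT GAC CAA ACG CTA GTG CTA CAA TGA TGT GAC TTG CCC CGA ATG GCC AGC CGA TAA GCG GCA AAG TAC — ATG at 57, stop TAA at 69 → 15 nt.
Frame 1 has an ORF of 5 codons (positions 16–30) ≥ 4, so yes.

yes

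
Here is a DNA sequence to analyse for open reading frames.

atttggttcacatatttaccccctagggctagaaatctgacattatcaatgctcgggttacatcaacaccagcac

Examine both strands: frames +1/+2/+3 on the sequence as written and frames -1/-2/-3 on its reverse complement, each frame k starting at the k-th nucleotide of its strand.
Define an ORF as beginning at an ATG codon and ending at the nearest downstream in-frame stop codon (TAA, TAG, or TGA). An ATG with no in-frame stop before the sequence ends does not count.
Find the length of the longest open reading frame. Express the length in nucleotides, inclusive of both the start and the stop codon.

Reverse complement (5'→3'): GTGCTGGTGTTGATGTAACCCGAGCATTGATAATGTCAGATTTCTAGCCCTAGGGGGTAAATATGTGAACCAAAT
Frame +1: ATT TGG TTC ACA TAT TTA CCC CCT AGG GCT AGA AAT CTG ACA TTA TCA ATG CTC GGG TTA CAT CAA CAC CAG CAC — no ATG→stop ORF.
Frame +2: TTT GGT TCA CAT ATT TAC CCC CTA GGG CTA GAA ATC TGA CAT TAT CAA TGC TCG GGT TAC ATC AAC ACC AGC — no ATG→stop ORF.
Frame +3: TTG GTT CAC ATA TTT ACC CCC TAG GGC TAG AAA TCT GAC ATT ATC AAT GCT CGG GTT ACA TCA ACA CCA GCA — no ATG→stop ORF.
Frame -1: GTG CTG GTG TTG ATG TAA CCC GAG CAT TGA TAA TGT CAG ATT TCT AGC CCT AGG GGG TAA ATA TGT GAA CCA AAT — ATG at 13, stop TAA at 16 → 6 nt.
Frame -2: TGC TGG TGT TGA TGT AAC CCG AGC ATT GAT AAT GTC AGA TTT CTA GCC CTA GGG GGT AAA TAT GTG AAC CAA — no ATG→stop ORF.
Frame -3: GCT GGT GTT GAT GTA ACC CGA GCA TTG ATA ATG TCA GAT TTC TAG CCC TAG GGG GTA AAT ATG TGA ACC AAA — ATG at 33, stop TAG at 45 → 15 nt; ATG at 63, stop TGA at 66 → 6 nt.
Longest: frame -3, positions 33–47, 15 nt = 5 codons = 4 aa. → 15 nucleotides.

15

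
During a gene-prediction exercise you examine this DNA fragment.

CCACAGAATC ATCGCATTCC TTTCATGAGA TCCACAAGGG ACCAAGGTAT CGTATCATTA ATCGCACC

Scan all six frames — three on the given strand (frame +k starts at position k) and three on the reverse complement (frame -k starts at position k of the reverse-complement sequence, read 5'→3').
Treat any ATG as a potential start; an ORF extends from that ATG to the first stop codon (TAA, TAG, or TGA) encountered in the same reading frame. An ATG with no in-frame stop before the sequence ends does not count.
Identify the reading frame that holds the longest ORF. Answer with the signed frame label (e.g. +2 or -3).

Reverse complement (5'→3'): GGTGCGATTAATGATACGATACCTTGGTCCCTTGTGGATCTCATGAAAGGAATGCGATGATTCTGTGG
Frame +1: CCA CAG AAT CAT CGC ATT CCT TTC ATG AGA TCC ACA AGG GAC CAA GGT ATC GTA TCA TTA ATC GCA — no ATG→stop ORF.
Frame +2: CAC AGA ATC ATC GCA TTC CTT TCA TGA GAT CCA CAA GGG ACC AAG GTA TCG TAT CAT TAA TCG CAC — no ATG→stop ORF.
Frame +3: ACA GAA TCA TCG CAT TCC TTT CAT GAG ATC CAC AAG GGA CCA AGG TAT CGT ATC ATT AAT CGC ACC — no ATG→stop ORF.
Frame -1: GGT GCG ATT AAT GAT ACG ATA CCT TGG TCC CTT GTG GAT CTC ATG AAA GGA ATG CGA TGA TTC TGT — ATG at 43, stop TGA at 58 → 18 nt; ATG at 52, stop TGA at 58 → 9 nt.
Frame -2: GTG CGA TTA ATG ATA CGA TAC CTT GGT CCC TTG TGG ATC TCA TGA AAG GAA TGC GAT GAT TCT GTG — ATG at 11, stop TGA at 44 → 36 nt.
Frame -3: TGC GAT TAA TGA TAC GAT ACC TTG GTC CCT TGT GGA TCT CAT GAA AGG AAT GCG ATG ATT CTG TGG — no ATG→stop ORF.
Longest ORF is 36 nt in frame -2 (positions 11–46).

-2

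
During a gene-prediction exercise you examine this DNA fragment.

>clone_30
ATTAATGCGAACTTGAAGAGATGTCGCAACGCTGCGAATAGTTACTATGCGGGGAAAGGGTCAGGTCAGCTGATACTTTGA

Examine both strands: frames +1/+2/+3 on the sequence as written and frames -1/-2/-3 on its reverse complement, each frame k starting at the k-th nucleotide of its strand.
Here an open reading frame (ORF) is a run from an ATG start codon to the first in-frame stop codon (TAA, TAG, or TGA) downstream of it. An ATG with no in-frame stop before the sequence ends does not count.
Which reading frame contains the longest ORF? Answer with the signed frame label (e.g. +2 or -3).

Reverse complement (5'→3'): TCAAAGTATCAGCTGACCTGACCCTTTCCCCGCATAGTAACTATTCGCAGCGTTGCGACATCTCTTCAAGTTCGCATTAAT
Frame +1: ATT AAT GCG AAC TTG AAG AGA TGT CGC AAC GCT GCG AAT AGT TAC TAT GCG GGG AAA GGG TCA GGT CAG CTG ATA CTT TGA — no ATG→stop ORF.
Frame +2: TTA ATG CGA ACT TGA AGA GAT GTC GCA ACG CTG CGA ATA GTT ACT ATG CGG GGA AAG GGT CAG GTC AGC TGA TAC TTT — ATG at 5, stop TGA at 14 → 12 nt; ATG at 47, stop TGA at 71 → 27 nt.
Frame +3: TAA TGC GAA CTT GAA GAG ATG TCG CAA CGC TGC GAA TAG TTA CTA TGC GGG GAA AGG GTC AGG TCA GCT GAT ACT TTG — ATG at 21, stop TAG at 39 → 21 nt.
Frame -1: TCA AAG TAT CAG CTG ACC TGA CCC TTT CCC CGC ATA GTA ACT ATT CGC AGC GTT GCG ACA TCT CTT CAA GTT CGC ATT AAT — no ATG→stop ORF.
Frame -2: CAA AGT ATC AGC TGA CCT GAC CCT TTC CCC GCA TAG TAA CTA TTC GCA GCG TTG CGA CAT CTC TTC AAG TTC GCA TTA — no ATG→stop ORF.
Frame -3: AAA GTA TCA GCT GAC CTG ACC CTT TCC CCG CAT AGT AAC TAT TCG CAG CGT TGC GAC ATC TCT TCA AGT TCG CAT TAA — no ATG→stop ORF.
Longest ORF is 27 nt in frame +2 (positions 47–73).

+2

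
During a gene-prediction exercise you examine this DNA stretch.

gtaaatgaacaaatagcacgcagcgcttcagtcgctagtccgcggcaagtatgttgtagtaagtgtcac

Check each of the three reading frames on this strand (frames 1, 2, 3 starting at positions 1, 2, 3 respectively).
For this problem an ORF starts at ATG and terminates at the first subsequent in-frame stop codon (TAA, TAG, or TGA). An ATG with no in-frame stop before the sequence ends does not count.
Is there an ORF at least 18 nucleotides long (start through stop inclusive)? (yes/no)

no

Frame 1: GTA AAT GAA CAA ATA GCA CGC AGC GCT TCA GTC GCT AGT CCG CGG CAA GTA TGT TGT AGT AAG TGT CAC — no ATG→stop ORF.
Frame 2: TAA ATG AAC AAA TAG CAC GCA GCG CTT CAG TCG CTA GTC CGC GGC AAG TAT GTT GTA GTA AGT GTC — ATG at 5, stop TAG at 14 → 12 nt.
Frame 3: AAA TGA ACA AAT AGC ACG CAG CGC TTC AGT CGC TAG TCC GCG GCA AGT ATG TTG TAG TAA GTG TCA — ATG at 51, stop TAG at 57 → 9 nt.
Largest ORF found is 12 nucleotides < 18, so no.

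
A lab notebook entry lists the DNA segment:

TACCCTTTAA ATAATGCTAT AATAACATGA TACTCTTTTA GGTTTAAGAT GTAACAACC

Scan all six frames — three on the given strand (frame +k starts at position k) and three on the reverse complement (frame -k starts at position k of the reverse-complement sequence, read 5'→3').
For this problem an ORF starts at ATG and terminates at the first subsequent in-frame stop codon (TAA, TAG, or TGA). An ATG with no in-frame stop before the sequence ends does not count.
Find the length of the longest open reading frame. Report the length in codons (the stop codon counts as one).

Reverse complement (5'→3'): GGTTGTTACATCTTAAACCTAAAAGAGTATCATGTTATTATAGCATTATTTAAAGGGTA
Frame +1: TAC CCT TTA AAT AAT GCT ATA ATA ACA TGA TAC TCT TTT AGG TTT AAG ATG TAA CAA — ATG at 49, stop TAA at 52 → 6 nt.
Frame +2: ACC CTT TAA ATA ATG CTA TAA TAA CAT GAT ACT CTT TTA GGT TTA AGA TGT AAC AAC — ATG at 14, stop TAA at 20 → 9 nt.
Frame +3: CCC TTT AAA TAA TGC TAT AAT AAC ATG ATA CTC TTT TAG GTT TAA GAT GTA ACA ACC — ATG at 27, stop TAG at 39 → 15 nt.
Frame -1: GGT TGT TAC ATC TTA AAC CTA AAA GAG TAT CAT GTT ATT ATA GCA TTA TTT AAA GGG — no ATG→stop ORF.
Frame -2: GTT GTT ACA TCT TAA ACC TAA AAG AGT ATC ATG TTA TTA TAG CAT TAT TTA AAG GGT — ATG at 32, stop TAG at 41 → 12 nt.
Frame -3: TTG TTA CAT CTT AAA CCT AAA AGA GTA TCA TGT TAT TAT AGC ATT ATT TAA AGG GTA — no ATG→stop ORF.
Longest: frame +3, positions 27–41, 15 nt = 5 codons = 4 aa. → 5 codons.

5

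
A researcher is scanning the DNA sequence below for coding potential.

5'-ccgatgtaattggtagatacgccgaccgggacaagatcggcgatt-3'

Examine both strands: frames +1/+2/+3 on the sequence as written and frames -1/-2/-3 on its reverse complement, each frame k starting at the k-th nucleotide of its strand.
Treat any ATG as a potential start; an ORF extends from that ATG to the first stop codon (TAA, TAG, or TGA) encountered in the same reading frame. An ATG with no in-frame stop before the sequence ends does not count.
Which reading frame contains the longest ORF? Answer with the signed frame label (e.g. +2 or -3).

+1

Reverse complement (5'→3'): AATCGCCGATCTTGTCCCGGTCGGCGTATCTACCAATTACATCGG
Frame +1: CCG ATG TAA TTG GTA GAT ACG CCG ACC GGG ACA AGA TCG GCG ATT — ATG at 4, stop TAA at 7 → 6 nt.
Frame +2: CGA TGT AAT TGG TAG ATA CGC CGA CCG GGA CAA GAT CGG CGA — no ATG→stop ORF.
Frame +3: GAT GTA ATT GGT AGA TAC GCC GAC CGG GAC AAG ATC GGC GAT — no ATG→stop ORF.
Frame -1: AAT CGC CGA TCT TGT CCC GGT CGG CGT ATC TAC CAA TTA CAT CGG — no ATG→stop ORF.
Frame -2: ATC GCC GAT CTT GTC CCG GTC GGC GTA TCT ACC AAT TAC ATC — no ATG→stop ORF.
Frame -3: TCG CCG ATC TTG TCC CGG TCG GCG TAT CTA CCA ATT ACA TCG — no ATG→stop ORF.
Longest ORF is 6 nt in frame +1 (positions 4–9).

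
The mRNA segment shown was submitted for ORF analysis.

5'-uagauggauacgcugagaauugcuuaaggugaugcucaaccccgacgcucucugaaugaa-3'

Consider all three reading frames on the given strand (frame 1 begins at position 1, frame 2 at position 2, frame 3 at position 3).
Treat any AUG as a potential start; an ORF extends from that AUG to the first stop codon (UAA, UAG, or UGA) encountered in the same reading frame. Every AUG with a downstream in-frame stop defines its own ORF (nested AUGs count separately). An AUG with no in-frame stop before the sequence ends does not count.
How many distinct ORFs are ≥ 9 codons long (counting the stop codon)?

Frame 1: UAG AUG GAU ACG CUG AGA AUU GCU UAA GGU GAU GCU CAA CCC CGA CGC UCU CUG AAU GAA — AUG at 4, stop UAA at 25 → 24 nt.
Frame 2: AGA UGG AUA CGC UGA GAA UUG CUU AAG GUG AUG CUC AAC CCC GAC GCU CUC UGA AUG — AUG at 32, stop UGA at 53 → 24 nt.
Frame 3: GAU GGA UAC GCU GAG AAU UGC UUA AGG UGA UGC UCA ACC CCG ACG CUC UCU GAA UGA — no AUG→stop ORF.
No ORF reaches 9 codons. Count = 0.

0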